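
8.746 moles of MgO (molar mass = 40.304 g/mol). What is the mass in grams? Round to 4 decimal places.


mass = n * M
mass = 8.746 * 40.304
mass = 352.498784 g, rounded to 4 dp:

352.4988 g


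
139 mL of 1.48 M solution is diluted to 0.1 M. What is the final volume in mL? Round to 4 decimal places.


Dilution: M1*V1 = M2*V2, solve for V2.
V2 = M1*V1 / M2
V2 = 1.48 * 139 / 0.1
V2 = 205.72 / 0.1
V2 = 2057.2 mL, rounded to 4 dp:

2057.2000 mL


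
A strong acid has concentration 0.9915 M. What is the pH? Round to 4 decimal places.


A strong acid dissociates completely, so [H+] equals the given concentration.
pH = -log10([H+]) = -log10(0.9915)
pH = 0.00370728, rounded to 4 dp:

0.0037


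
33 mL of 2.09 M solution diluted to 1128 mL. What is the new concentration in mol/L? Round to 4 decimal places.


Dilution: M1*V1 = M2*V2, solve for M2.
M2 = M1*V1 / V2
M2 = 2.09 * 33 / 1128
M2 = 68.97 / 1128
M2 = 0.06114362 mol/L, rounded to 4 dp:

0.0611 mol/L


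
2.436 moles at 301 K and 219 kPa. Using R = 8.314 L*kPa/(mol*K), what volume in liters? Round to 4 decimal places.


PV = nRT, solve for V = nRT / P.
nRT = 2.436 * 8.314 * 301 = 6096.1241
V = 6096.1241 / 219
V = 27.83618311 L, rounded to 4 dp:

27.8362 L


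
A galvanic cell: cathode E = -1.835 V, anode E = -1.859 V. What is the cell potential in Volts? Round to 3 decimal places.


Standard cell potential: E_cell = E_cathode - E_anode.
E_cell = -1.835 - (-1.859)
E_cell = 0.024 V, rounded to 3 dp:

0.024 V


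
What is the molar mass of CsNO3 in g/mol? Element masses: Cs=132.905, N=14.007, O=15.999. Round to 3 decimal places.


M = sum(count * atomic_mass) over atoms.
M = 1*132.905 + 1*14.007 + 3*15.999
M = 132.905 + 14.007 + 47.997
M = 194.909 g/mol, rounded to 3 dp:

194.909 g/mol


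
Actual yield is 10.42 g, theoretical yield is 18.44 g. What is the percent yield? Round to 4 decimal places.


% yield = 100 * actual / theoretical
% yield = 100 * 10.42 / 18.44
% yield = 56.50759219 %, rounded to 4 dp:

56.5076 %


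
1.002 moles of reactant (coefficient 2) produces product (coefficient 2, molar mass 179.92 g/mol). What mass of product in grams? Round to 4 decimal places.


Use the coefficient ratio to convert reactant moles to product moles, then multiply by the product's molar mass.
moles_P = moles_R * (coeff_P / coeff_R) = 1.002 * (2/2) = 1.002
mass_P = moles_P * M_P = 1.002 * 179.92
mass_P = 180.27984 g, rounded to 4 dp:

180.2798 g


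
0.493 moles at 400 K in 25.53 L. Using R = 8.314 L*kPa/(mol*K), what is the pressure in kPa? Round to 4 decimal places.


PV = nRT, solve for P = nRT / V.
nRT = 0.493 * 8.314 * 400 = 1639.5208
P = 1639.5208 / 25.53
P = 64.21938112 kPa, rounded to 4 dp:

64.2194 kPa


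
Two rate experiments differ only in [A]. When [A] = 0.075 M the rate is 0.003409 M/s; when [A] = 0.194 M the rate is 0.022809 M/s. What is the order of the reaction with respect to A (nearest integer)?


Rate is proportional to [A]^n, so rate2/rate1 = ([A]2/[A]1)^n. Take logs to solve for n.
rate2/rate1 = 0.022809 / 0.003409 = 6.6908
[A]2/[A]1 = 0.194 / 0.075 = 2.5867
n = ln(6.6908) / ln(2.5867) = 2.0
Nearest integer order:

2


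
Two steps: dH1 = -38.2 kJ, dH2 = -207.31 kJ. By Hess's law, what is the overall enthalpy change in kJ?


Hess's law: enthalpy is a state function, so add the step enthalpies.
dH_total = dH1 + dH2 = -38.2 + (-207.31)
dH_total = -245.51 kJ:

-245.51 kJ


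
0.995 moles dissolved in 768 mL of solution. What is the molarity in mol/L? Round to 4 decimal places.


Convert volume to liters: V_L = V_mL / 1000.
V_L = 768 / 1000 = 0.768 L
M = n / V_L = 0.995 / 0.768
M = 1.29557292 mol/L, rounded to 4 dp:

1.2956 mol/L


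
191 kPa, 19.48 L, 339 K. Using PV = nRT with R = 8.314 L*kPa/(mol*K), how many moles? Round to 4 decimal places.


PV = nRT, solve for n = PV / (RT).
PV = 191 * 19.48 = 3720.68
RT = 8.314 * 339 = 2818.446
n = 3720.68 / 2818.446
n = 1.32011754 mol, rounded to 4 dp:

1.3201 mol


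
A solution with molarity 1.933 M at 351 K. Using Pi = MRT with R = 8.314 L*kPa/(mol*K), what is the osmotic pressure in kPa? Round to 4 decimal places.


Osmotic pressure (van't Hoff): Pi = M*R*T.
RT = 8.314 * 351 = 2918.214
Pi = 1.933 * 2918.214
Pi = 5640.907662 kPa, rounded to 4 dp:

5640.9077 kPa


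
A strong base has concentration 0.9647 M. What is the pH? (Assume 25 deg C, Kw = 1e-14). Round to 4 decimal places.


A strong base dissociates completely, so [OH-] equals the given concentration.
pOH = -log10([OH-]) = -log10(0.9647) = 0.015608
pH = 14 - pOH = 14 - 0.015608
pH = 13.984392, rounded to 4 dp:

13.9844


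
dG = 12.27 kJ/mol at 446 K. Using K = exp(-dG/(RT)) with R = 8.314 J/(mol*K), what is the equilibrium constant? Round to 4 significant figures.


dG is in kJ/mol; multiply by 1000 to match R in J/(mol*K).
RT = 8.314 * 446 = 3708.044 J/mol
exponent = -dG*1000 / (RT) = -(12.27*1000) / 3708.044 = -3.30902222
K = exp(-3.30902222)
K = 0.036551896, rounded to 4 significant figures:

0.03655


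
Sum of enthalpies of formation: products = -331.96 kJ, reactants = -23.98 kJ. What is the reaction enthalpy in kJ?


dH_rxn = sum(dH_f products) - sum(dH_f reactants)
dH_rxn = -331.96 - (-23.98)
dH_rxn = -307.98 kJ:

-307.98 kJ


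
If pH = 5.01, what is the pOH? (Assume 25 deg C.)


At 25 deg C, pH + pOH = 14.
pOH = 14 - pH = 14 - 5.01
pOH = 8.99:

8.99


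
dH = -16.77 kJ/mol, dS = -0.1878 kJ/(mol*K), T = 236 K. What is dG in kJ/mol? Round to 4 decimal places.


Gibbs: dG = dH - T*dS (consistent units, dS already in kJ/(mol*K)).
T*dS = 236 * -0.1878 = -44.3208
dG = -16.77 - (-44.3208)
dG = 27.5508 kJ/mol, rounded to 4 dp:

27.5508 kJ/mol


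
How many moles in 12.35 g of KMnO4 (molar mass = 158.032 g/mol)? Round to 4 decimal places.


n = mass / M
n = 12.35 / 158.032
n = 0.07814873 mol, rounded to 4 dp:

0.0781 mol


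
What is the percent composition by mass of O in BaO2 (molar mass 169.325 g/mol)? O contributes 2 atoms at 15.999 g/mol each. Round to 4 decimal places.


pct = 100 * (n_elem * M_elem) / M_total
mass_contribution = 2 * 15.999 = 31.998 g/mol
pct = 100 * 31.998 / 169.325
pct = 18.89738668 %, rounded to 4 dp:

18.8974 %


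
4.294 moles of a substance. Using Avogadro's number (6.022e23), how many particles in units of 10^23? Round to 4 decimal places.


N = n * NA, then divide by 1e23 for the requested units.
N / 1e23 = n * 6.022
N / 1e23 = 4.294 * 6.022
N / 1e23 = 25.858468, rounded to 4 dp:

25.8585


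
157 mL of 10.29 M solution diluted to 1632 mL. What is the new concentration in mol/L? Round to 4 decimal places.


Dilution: M1*V1 = M2*V2, solve for M2.
M2 = M1*V1 / V2
M2 = 10.29 * 157 / 1632
M2 = 1615.53 / 1632
M2 = 0.98990809 mol/L, rounded to 4 dp:

0.9899 mol/L


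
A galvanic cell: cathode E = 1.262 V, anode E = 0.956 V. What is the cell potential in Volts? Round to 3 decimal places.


Standard cell potential: E_cell = E_cathode - E_anode.
E_cell = 1.262 - (0.956)
E_cell = 0.306 V, rounded to 3 dp:

0.306 V


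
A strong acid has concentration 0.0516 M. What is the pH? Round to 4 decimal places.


A strong acid dissociates completely, so [H+] equals the given concentration.
pH = -log10([H+]) = -log10(0.0516)
pH = 1.2873503, rounded to 4 dp:

1.2874


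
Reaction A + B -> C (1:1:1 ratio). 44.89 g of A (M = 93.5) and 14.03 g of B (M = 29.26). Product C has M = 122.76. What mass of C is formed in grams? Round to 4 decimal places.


Find moles of each reactant; the smaller value is the limiting reagent in a 1:1:1 reaction, so moles_C equals moles of the limiter.
n_A = mass_A / M_A = 44.89 / 93.5 = 0.480107 mol
n_B = mass_B / M_B = 14.03 / 29.26 = 0.479494 mol
Limiting reagent: B (smaller), n_limiting = 0.479494 mol
mass_C = n_limiting * M_C = 0.479494 * 122.76
mass_C = 58.86268344 g, rounded to 4 dp:

58.8627 g


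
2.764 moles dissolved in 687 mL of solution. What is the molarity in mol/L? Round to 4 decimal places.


Convert volume to liters: V_L = V_mL / 1000.
V_L = 687 / 1000 = 0.687 L
M = n / V_L = 2.764 / 0.687
M = 4.02328967 mol/L, rounded to 4 dp:

4.0233 mol/L


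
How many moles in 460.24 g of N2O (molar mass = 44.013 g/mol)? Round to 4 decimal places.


n = mass / M
n = 460.24 / 44.013
n = 10.45691046 mol, rounded to 4 dp:

10.4569 mol


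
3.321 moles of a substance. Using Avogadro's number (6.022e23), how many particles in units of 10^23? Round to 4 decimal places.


N = n * NA, then divide by 1e23 for the requested units.
N / 1e23 = n * 6.022
N / 1e23 = 3.321 * 6.022
N / 1e23 = 19.999062, rounded to 4 dp:

19.9991


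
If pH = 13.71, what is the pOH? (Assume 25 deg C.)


At 25 deg C, pH + pOH = 14.
pOH = 14 - pH = 14 - 13.71
pOH = 0.29:

0.29


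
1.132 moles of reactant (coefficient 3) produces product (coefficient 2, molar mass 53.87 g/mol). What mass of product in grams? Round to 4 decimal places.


Use the coefficient ratio to convert reactant moles to product moles, then multiply by the product's molar mass.
moles_P = moles_R * (coeff_P / coeff_R) = 1.132 * (2/3) = 0.754667
mass_P = moles_P * M_P = 0.754667 * 53.87
mass_P = 40.65391129 g, rounded to 4 dp:

40.6539 g


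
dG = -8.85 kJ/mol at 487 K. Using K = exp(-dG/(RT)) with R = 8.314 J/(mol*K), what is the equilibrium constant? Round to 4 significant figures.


dG is in kJ/mol; multiply by 1000 to match R in J/(mol*K).
RT = 8.314 * 487 = 4048.918 J/mol
exponent = -dG*1000 / (RT) = -(-8.85*1000) / 4048.918 = 2.18576914
K = exp(2.18576914)
K = 8.8974893, rounded to 4 significant figures:

8.897


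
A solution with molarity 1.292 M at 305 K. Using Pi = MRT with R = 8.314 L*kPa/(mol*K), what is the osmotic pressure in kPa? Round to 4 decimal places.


Osmotic pressure (van't Hoff): Pi = M*R*T.
RT = 8.314 * 305 = 2535.77
Pi = 1.292 * 2535.77
Pi = 3276.21484 kPa, rounded to 4 dp:

3276.2148 kPa


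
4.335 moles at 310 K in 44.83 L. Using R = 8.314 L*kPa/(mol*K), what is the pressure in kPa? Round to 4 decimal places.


PV = nRT, solve for P = nRT / V.
nRT = 4.335 * 8.314 * 310 = 11172.7689
P = 11172.7689 / 44.83
P = 249.22527102 kPa, rounded to 4 dp:

249.2253 kPa


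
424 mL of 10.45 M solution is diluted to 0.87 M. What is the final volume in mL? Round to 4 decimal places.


Dilution: M1*V1 = M2*V2, solve for V2.
V2 = M1*V1 / M2
V2 = 10.45 * 424 / 0.87
V2 = 4430.8 / 0.87
V2 = 5092.87356322 mL, rounded to 4 dp:

5092.8736 mL


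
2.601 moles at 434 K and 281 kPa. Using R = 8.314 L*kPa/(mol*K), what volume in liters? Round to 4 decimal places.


PV = nRT, solve for V = nRT / P.
nRT = 2.601 * 8.314 * 434 = 9385.1259
V = 9385.1259 / 281
V = 33.39902456 L, rounded to 4 dp:

33.3990 L


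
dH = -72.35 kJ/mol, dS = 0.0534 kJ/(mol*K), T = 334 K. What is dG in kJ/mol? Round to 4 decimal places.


Gibbs: dG = dH - T*dS (consistent units, dS already in kJ/(mol*K)).
T*dS = 334 * 0.0534 = 17.8356
dG = -72.35 - (17.8356)
dG = -90.1856 kJ/mol, rounded to 4 dp:

-90.1856 kJ/mol


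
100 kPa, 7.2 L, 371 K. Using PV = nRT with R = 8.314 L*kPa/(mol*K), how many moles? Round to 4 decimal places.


PV = nRT, solve for n = PV / (RT).
PV = 100 * 7.2 = 720.0
RT = 8.314 * 371 = 3084.494
n = 720.0 / 3084.494
n = 0.23342564 mol, rounded to 4 dp:

0.2334 mol


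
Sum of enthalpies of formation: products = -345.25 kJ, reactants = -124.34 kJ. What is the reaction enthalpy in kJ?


dH_rxn = sum(dH_f products) - sum(dH_f reactants)
dH_rxn = -345.25 - (-124.34)
dH_rxn = -220.91 kJ:

-220.91 kJ


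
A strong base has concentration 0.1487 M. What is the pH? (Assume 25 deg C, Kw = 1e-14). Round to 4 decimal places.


A strong base dissociates completely, so [OH-] equals the given concentration.
pOH = -log10([OH-]) = -log10(0.1487) = 0.827689
pH = 14 - pOH = 14 - 0.827689
pH = 13.172311, rounded to 4 dp:

13.1723


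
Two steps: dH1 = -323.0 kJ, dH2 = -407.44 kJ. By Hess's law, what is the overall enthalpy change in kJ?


Hess's law: enthalpy is a state function, so add the step enthalpies.
dH_total = dH1 + dH2 = -323.0 + (-407.44)
dH_total = -730.44 kJ:

-730.44 kJ


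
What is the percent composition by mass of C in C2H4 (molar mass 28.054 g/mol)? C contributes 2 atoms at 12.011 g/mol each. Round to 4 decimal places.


pct = 100 * (n_elem * M_elem) / M_total
mass_contribution = 2 * 12.011 = 24.022 g/mol
pct = 100 * 24.022 / 28.054
pct = 85.62771797 %, rounded to 4 dp:

85.6277 %


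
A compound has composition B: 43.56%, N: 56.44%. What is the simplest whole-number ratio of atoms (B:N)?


Assume 100 g of compound, divide each mass% by atomic mass to get moles, then normalize by the smallest to get a raw atom ratio.
Moles per 100 g: B: 43.56/10.81 = 4.0296, N: 56.44/14.007 = 4.0294
Raw ratio (divide by min = 4.0294): B: 1.0, N: 1.0
Multiply by 1 to clear fractions: B: 1.0 ~= 1, N: 1.0 ~= 1
Reduce by GCD to get the simplest whole-number ratio:

1:1


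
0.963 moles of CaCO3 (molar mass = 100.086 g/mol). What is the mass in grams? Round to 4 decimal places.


mass = n * M
mass = 0.963 * 100.086
mass = 96.382818 g, rounded to 4 dp:

96.3828 g


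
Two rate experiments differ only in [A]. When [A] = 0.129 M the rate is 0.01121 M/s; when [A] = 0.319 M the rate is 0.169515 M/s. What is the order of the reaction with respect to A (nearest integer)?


Rate is proportional to [A]^n, so rate2/rate1 = ([A]2/[A]1)^n. Take logs to solve for n.
rate2/rate1 = 0.169515 / 0.01121 = 15.1218
[A]2/[A]1 = 0.319 / 0.129 = 2.4729
n = ln(15.1218) / ln(2.4729) = 3.0
Nearest integer order:

3


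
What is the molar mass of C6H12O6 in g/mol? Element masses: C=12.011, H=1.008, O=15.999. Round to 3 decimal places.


M = sum(count * atomic_mass) over atoms.
M = 6*12.011 + 12*1.008 + 6*15.999
M = 72.066 + 12.096 + 95.994
M = 180.156 g/mol, rounded to 3 dp:

180.156 g/mol


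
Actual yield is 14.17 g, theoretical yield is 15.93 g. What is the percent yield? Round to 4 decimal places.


% yield = 100 * actual / theoretical
% yield = 100 * 14.17 / 15.93
% yield = 88.95166353 %, rounded to 4 dp:

88.9517 %


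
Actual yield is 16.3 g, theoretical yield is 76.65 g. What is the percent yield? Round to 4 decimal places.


% yield = 100 * actual / theoretical
% yield = 100 * 16.3 / 76.65
% yield = 21.2654925 %, rounded to 4 dp:

21.2655 %


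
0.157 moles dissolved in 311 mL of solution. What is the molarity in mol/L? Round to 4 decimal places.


Convert volume to liters: V_L = V_mL / 1000.
V_L = 311 / 1000 = 0.311 L
M = n / V_L = 0.157 / 0.311
M = 0.50482315 mol/L, rounded to 4 dp:

0.5048 mol/L


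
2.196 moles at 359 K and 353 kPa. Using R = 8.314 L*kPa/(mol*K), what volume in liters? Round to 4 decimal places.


PV = nRT, solve for V = nRT / P.
nRT = 2.196 * 8.314 * 359 = 6554.4583
V = 6554.4583 / 353
V = 18.56787054 L, rounded to 4 dp:

18.5679 L


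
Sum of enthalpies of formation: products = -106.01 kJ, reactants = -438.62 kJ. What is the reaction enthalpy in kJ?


dH_rxn = sum(dH_f products) - sum(dH_f reactants)
dH_rxn = -106.01 - (-438.62)
dH_rxn = 332.61 kJ:

332.61 kJ


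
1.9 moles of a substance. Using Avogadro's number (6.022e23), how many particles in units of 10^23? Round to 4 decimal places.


N = n * NA, then divide by 1e23 for the requested units.
N / 1e23 = n * 6.022
N / 1e23 = 1.9 * 6.022
N / 1e23 = 11.4418, rounded to 4 dp:

11.4418


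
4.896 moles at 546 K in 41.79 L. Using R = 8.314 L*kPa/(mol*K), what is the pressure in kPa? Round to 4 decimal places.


PV = nRT, solve for P = nRT / V.
nRT = 4.896 * 8.314 * 546 = 22225.1178
P = 22225.1178 / 41.79
P = 531.8286145 kPa, rounded to 4 dp:

531.8286 kPa


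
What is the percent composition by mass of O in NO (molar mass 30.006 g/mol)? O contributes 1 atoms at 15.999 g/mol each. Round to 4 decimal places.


pct = 100 * (n_elem * M_elem) / M_total
mass_contribution = 1 * 15.999 = 15.999 g/mol
pct = 100 * 15.999 / 30.006
pct = 53.31933613 %, rounded to 4 dp:

53.3193 %


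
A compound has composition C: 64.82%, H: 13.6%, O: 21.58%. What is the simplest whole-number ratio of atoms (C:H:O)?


Assume 100 g of compound, divide each mass% by atomic mass to get moles, then normalize by the smallest to get a raw atom ratio.
Moles per 100 g: C: 64.82/12.011 = 5.3967, H: 13.6/1.008 = 13.4921, O: 21.58/15.999 = 1.3488
Raw ratio (divide by min = 1.3488): C: 4.001, H: 10.003, O: 1.0
Multiply by 1 to clear fractions: C: 4.001 ~= 4, H: 10.003 ~= 10, O: 1.0 ~= 1
Reduce by GCD to get the simplest whole-number ratio:

4:10:1


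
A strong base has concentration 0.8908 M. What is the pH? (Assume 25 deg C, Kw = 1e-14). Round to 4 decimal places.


A strong base dissociates completely, so [OH-] equals the given concentration.
pOH = -log10([OH-]) = -log10(0.8908) = 0.05022
pH = 14 - pOH = 14 - 0.05022
pH = 13.94978, rounded to 4 dp:

13.9498


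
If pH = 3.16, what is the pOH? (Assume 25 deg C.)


At 25 deg C, pH + pOH = 14.
pOH = 14 - pH = 14 - 3.16
pOH = 10.84:

10.84


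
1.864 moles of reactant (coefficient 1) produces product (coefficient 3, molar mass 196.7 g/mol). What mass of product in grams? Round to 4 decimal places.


Use the coefficient ratio to convert reactant moles to product moles, then multiply by the product's molar mass.
moles_P = moles_R * (coeff_P / coeff_R) = 1.864 * (3/1) = 5.592
mass_P = moles_P * M_P = 5.592 * 196.7
mass_P = 1099.9464 g, rounded to 4 dp:

1099.9464 g


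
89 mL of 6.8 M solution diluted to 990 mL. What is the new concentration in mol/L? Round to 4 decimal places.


Dilution: M1*V1 = M2*V2, solve for M2.
M2 = M1*V1 / V2
M2 = 6.8 * 89 / 990
M2 = 605.2 / 990
M2 = 0.61131313 mol/L, rounded to 4 dp:

0.6113 mol/L


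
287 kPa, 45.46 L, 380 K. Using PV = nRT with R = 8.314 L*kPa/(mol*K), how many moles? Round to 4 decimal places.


PV = nRT, solve for n = PV / (RT).
PV = 287 * 45.46 = 13047.02
RT = 8.314 * 380 = 3159.32
n = 13047.02 / 3159.32
n = 4.12969247 mol, rounded to 4 dp:

4.1297 mol


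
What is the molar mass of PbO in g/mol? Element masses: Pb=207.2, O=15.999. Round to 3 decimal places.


M = sum(count * atomic_mass) over atoms.
M = 1*207.2 + 1*15.999
M = 207.2 + 15.999
M = 223.199 g/mol, rounded to 3 dp:

223.199 g/mol


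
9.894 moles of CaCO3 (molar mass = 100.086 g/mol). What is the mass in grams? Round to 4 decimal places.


mass = n * M
mass = 9.894 * 100.086
mass = 990.250884 g, rounded to 4 dp:

990.2509 g


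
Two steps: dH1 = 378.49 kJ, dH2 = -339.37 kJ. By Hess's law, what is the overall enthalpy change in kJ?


Hess's law: enthalpy is a state function, so add the step enthalpies.
dH_total = dH1 + dH2 = 378.49 + (-339.37)
dH_total = 39.12 kJ:

39.12 kJ


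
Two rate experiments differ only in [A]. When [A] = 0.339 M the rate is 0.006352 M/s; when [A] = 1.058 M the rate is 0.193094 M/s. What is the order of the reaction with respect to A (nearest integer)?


Rate is proportional to [A]^n, so rate2/rate1 = ([A]2/[A]1)^n. Take logs to solve for n.
rate2/rate1 = 0.193094 / 0.006352 = 30.3989
[A]2/[A]1 = 1.058 / 0.339 = 3.1209
n = ln(30.3989) / ln(3.1209) = 3.0
Nearest integer order:

3


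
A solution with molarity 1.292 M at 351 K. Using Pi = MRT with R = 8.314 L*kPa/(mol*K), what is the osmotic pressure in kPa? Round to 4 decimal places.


Osmotic pressure (van't Hoff): Pi = M*R*T.
RT = 8.314 * 351 = 2918.214
Pi = 1.292 * 2918.214
Pi = 3770.332488 kPa, rounded to 4 dp:

3770.3325 kPa


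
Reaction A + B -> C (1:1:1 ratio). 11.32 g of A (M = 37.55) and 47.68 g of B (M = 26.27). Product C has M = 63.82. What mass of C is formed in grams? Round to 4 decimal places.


Find moles of each reactant; the smaller value is the limiting reagent in a 1:1:1 reaction, so moles_C equals moles of the limiter.
n_A = mass_A / M_A = 11.32 / 37.55 = 0.301465 mol
n_B = mass_B / M_B = 47.68 / 26.27 = 1.814998 mol
Limiting reagent: A (smaller), n_limiting = 0.301465 mol
mass_C = n_limiting * M_C = 0.301465 * 63.82
mass_C = 19.2394963 g, rounded to 4 dp:

19.2395 g


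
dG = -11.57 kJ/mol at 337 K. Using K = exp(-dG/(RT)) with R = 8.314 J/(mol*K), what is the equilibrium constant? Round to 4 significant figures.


dG is in kJ/mol; multiply by 1000 to match R in J/(mol*K).
RT = 8.314 * 337 = 2801.818 J/mol
exponent = -dG*1000 / (RT) = -(-11.57*1000) / 2801.818 = 4.12946166
K = exp(4.12946166)
K = 62.144459, rounded to 4 significant figures:

62.14


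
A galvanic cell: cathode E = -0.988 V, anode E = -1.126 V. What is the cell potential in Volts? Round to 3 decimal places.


Standard cell potential: E_cell = E_cathode - E_anode.
E_cell = -0.988 - (-1.126)
E_cell = 0.138 V, rounded to 3 dp:

0.138 V


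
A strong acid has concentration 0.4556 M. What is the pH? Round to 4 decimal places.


A strong acid dissociates completely, so [H+] equals the given concentration.
pH = -log10([H+]) = -log10(0.4556)
pH = 0.34141628, rounded to 4 dp:

0.3414


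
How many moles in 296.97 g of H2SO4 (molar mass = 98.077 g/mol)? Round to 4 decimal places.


n = mass / M
n = 296.97 / 98.077
n = 3.02792704 mol, rounded to 4 dp:

3.0279 mol


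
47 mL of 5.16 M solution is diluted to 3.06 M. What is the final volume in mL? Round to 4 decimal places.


Dilution: M1*V1 = M2*V2, solve for V2.
V2 = M1*V1 / M2
V2 = 5.16 * 47 / 3.06
V2 = 242.52 / 3.06
V2 = 79.25490196 mL, rounded to 4 dp:

79.2549 mL


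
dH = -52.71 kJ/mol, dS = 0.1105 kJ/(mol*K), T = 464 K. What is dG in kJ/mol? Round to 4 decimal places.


Gibbs: dG = dH - T*dS (consistent units, dS already in kJ/(mol*K)).
T*dS = 464 * 0.1105 = 51.272
dG = -52.71 - (51.272)
dG = -103.982 kJ/mol, rounded to 4 dp:

-103.9820 kJ/mol


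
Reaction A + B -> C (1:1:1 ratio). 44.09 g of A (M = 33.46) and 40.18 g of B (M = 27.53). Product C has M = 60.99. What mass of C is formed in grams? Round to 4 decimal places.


Find moles of each reactant; the smaller value is the limiting reagent in a 1:1:1 reaction, so moles_C equals moles of the limiter.
n_A = mass_A / M_A = 44.09 / 33.46 = 1.317693 mol
n_B = mass_B / M_B = 40.18 / 27.53 = 1.459499 mol
Limiting reagent: A (smaller), n_limiting = 1.317693 mol
mass_C = n_limiting * M_C = 1.317693 * 60.99
mass_C = 80.36609607 g, rounded to 4 dp:

80.3661 g


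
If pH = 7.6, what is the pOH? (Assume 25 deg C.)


At 25 deg C, pH + pOH = 14.
pOH = 14 - pH = 14 - 7.6
pOH = 6.4:

6.40


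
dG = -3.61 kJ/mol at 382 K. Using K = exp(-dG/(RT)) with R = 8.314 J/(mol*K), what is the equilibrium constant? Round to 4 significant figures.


dG is in kJ/mol; multiply by 1000 to match R in J/(mol*K).
RT = 8.314 * 382 = 3175.948 J/mol
exponent = -dG*1000 / (RT) = -(-3.61*1000) / 3175.948 = 1.13666848
K = exp(1.13666848)
K = 3.1163688, rounded to 4 significant figures:

3.116


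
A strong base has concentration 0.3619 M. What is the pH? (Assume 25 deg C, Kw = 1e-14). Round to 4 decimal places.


A strong base dissociates completely, so [OH-] equals the given concentration.
pOH = -log10([OH-]) = -log10(0.3619) = 0.441411
pH = 14 - pOH = 14 - 0.441411
pH = 13.558589, rounded to 4 dp:

13.5586


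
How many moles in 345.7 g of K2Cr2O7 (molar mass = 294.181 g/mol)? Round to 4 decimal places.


n = mass / M
n = 345.7 / 294.181
n = 1.17512688 mol, rounded to 4 dp:

1.1751 mol


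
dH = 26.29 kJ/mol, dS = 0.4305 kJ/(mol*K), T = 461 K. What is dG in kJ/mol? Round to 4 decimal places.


Gibbs: dG = dH - T*dS (consistent units, dS already in kJ/(mol*K)).
T*dS = 461 * 0.4305 = 198.4605
dG = 26.29 - (198.4605)
dG = -172.1705 kJ/mol, rounded to 4 dp:

-172.1705 kJ/mol


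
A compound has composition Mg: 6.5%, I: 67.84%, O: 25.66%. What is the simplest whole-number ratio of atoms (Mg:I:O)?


Assume 100 g of compound, divide each mass% by atomic mass to get moles, then normalize by the smallest to get a raw atom ratio.
Moles per 100 g: Mg: 6.5/24.305 = 0.2674, I: 67.84/126.904 = 0.5346, O: 25.66/15.999 = 1.6039
Raw ratio (divide by min = 0.2674): Mg: 1.0, I: 1.999, O: 5.997
Multiply by 1 to clear fractions: Mg: 1.0 ~= 1, I: 1.999 ~= 2, O: 5.997 ~= 6
Reduce by GCD to get the simplest whole-number ratio:

1:2:6


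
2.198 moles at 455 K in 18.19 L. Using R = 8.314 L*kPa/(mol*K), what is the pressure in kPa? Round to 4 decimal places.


PV = nRT, solve for P = nRT / V.
nRT = 2.198 * 8.314 * 455 = 8314.7483
P = 8314.7483 / 18.19
P = 457.10545904 kPa, rounded to 4 dp:

457.1055 kPa


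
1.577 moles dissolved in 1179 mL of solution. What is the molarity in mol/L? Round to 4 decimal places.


Convert volume to liters: V_L = V_mL / 1000.
V_L = 1179 / 1000 = 1.179 L
M = n / V_L = 1.577 / 1.179
M = 1.33757422 mol/L, rounded to 4 dp:

1.3376 mol/L


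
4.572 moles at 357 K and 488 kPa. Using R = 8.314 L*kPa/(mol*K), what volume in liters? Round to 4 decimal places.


PV = nRT, solve for V = nRT / P.
nRT = 4.572 * 8.314 * 357 = 13570.1441
V = 13570.1441 / 488
V = 27.80767234 L, rounded to 4 dp:

27.8077 L


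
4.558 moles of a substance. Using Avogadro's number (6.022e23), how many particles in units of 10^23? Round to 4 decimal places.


N = n * NA, then divide by 1e23 for the requested units.
N / 1e23 = n * 6.022
N / 1e23 = 4.558 * 6.022
N / 1e23 = 27.448276, rounded to 4 dp:

27.4483


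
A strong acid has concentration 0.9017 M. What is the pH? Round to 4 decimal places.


A strong acid dissociates completely, so [H+] equals the given concentration.
pH = -log10([H+]) = -log10(0.9017)
pH = 0.04493793, rounded to 4 dp:

0.0449


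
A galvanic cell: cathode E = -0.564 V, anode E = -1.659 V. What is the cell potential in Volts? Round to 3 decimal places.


Standard cell potential: E_cell = E_cathode - E_anode.
E_cell = -0.564 - (-1.659)
E_cell = 1.095 V, rounded to 3 dp:

1.095 V


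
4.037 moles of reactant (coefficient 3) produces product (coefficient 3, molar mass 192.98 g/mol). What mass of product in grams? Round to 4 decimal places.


Use the coefficient ratio to convert reactant moles to product moles, then multiply by the product's molar mass.
moles_P = moles_R * (coeff_P / coeff_R) = 4.037 * (3/3) = 4.037
mass_P = moles_P * M_P = 4.037 * 192.98
mass_P = 779.06026 g, rounded to 4 dp:

779.0603 g


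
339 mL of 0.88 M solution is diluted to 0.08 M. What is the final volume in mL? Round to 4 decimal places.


Dilution: M1*V1 = M2*V2, solve for V2.
V2 = M1*V1 / M2
V2 = 0.88 * 339 / 0.08
V2 = 298.32 / 0.08
V2 = 3729.0 mL, rounded to 4 dp:

3729.0000 mL


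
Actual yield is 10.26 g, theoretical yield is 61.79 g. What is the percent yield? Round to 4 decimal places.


% yield = 100 * actual / theoretical
% yield = 100 * 10.26 / 61.79
% yield = 16.60462858 %, rounded to 4 dp:

16.6046 %


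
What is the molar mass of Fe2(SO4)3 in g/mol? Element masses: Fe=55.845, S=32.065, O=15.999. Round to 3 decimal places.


M = sum(count * atomic_mass) over atoms.
M = 2*55.845 + 3*32.065 + 12*15.999
M = 111.69 + 96.195 + 191.988
M = 399.873 g/mol, rounded to 3 dp:

399.873 g/mol


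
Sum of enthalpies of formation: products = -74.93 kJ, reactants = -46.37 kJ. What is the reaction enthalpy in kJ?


dH_rxn = sum(dH_f products) - sum(dH_f reactants)
dH_rxn = -74.93 - (-46.37)
dH_rxn = -28.56 kJ:

-28.56 kJ


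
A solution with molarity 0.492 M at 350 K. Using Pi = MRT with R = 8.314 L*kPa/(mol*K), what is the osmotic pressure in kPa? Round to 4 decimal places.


Osmotic pressure (van't Hoff): Pi = M*R*T.
RT = 8.314 * 350 = 2909.9
Pi = 0.492 * 2909.9
Pi = 1431.6708 kPa, rounded to 4 dp:

1431.6708 kPa


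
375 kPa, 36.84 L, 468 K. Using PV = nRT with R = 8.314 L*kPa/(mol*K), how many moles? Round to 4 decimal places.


PV = nRT, solve for n = PV / (RT).
PV = 375 * 36.84 = 13815.0
RT = 8.314 * 468 = 3890.952
n = 13815.0 / 3890.952
n = 3.55054496 mol, rounded to 4 dp:

3.5505 mol


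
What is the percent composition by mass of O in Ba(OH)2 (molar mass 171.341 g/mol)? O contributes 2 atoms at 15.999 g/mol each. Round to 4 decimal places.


pct = 100 * (n_elem * M_elem) / M_total
mass_contribution = 2 * 15.999 = 31.998 g/mol
pct = 100 * 31.998 / 171.341
pct = 18.67503983 %, rounded to 4 dp:

18.6750 %


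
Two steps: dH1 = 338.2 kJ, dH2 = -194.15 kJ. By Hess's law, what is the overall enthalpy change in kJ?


Hess's law: enthalpy is a state function, so add the step enthalpies.
dH_total = dH1 + dH2 = 338.2 + (-194.15)
dH_total = 144.05 kJ:

144.05 kJ


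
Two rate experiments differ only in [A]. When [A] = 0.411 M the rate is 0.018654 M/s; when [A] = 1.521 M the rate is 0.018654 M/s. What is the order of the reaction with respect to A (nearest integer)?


Rate is proportional to [A]^n, so rate2/rate1 = ([A]2/[A]1)^n. Take logs to solve for n.
rate2/rate1 = 0.018654 / 0.018654 = 1.0
[A]2/[A]1 = 1.521 / 0.411 = 3.7007
n = ln(1.0) / ln(3.7007) = 0.0
Nearest integer order:

0


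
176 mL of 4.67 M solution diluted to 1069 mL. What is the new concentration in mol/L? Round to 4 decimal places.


Dilution: M1*V1 = M2*V2, solve for M2.
M2 = M1*V1 / V2
M2 = 4.67 * 176 / 1069
M2 = 821.92 / 1069
M2 = 0.7688681 mol/L, rounded to 4 dp:

0.7689 mol/L


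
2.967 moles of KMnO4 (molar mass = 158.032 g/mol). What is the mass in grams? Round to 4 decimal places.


mass = n * M
mass = 2.967 * 158.032
mass = 468.880944 g, rounded to 4 dp:

468.8809 g


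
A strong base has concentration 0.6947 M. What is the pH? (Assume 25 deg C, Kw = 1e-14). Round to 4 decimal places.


A strong base dissociates completely, so [OH-] equals the given concentration.
pOH = -log10([OH-]) = -log10(0.6947) = 0.158203
pH = 14 - pOH = 14 - 0.158203
pH = 13.841797, rounded to 4 dp:

13.8418


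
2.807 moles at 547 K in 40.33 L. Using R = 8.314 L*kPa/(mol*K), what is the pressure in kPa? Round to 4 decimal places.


PV = nRT, solve for P = nRT / V.
nRT = 2.807 * 8.314 * 547 = 12765.5567
P = 12765.5567 / 40.33
P = 316.52756509 kPa, rounded to 4 dp:

316.5276 kPa


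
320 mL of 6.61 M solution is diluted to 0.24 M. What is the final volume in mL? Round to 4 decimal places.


Dilution: M1*V1 = M2*V2, solve for V2.
V2 = M1*V1 / M2
V2 = 6.61 * 320 / 0.24
V2 = 2115.2 / 0.24
V2 = 8813.33333333 mL, rounded to 4 dp:

8813.3333 mL


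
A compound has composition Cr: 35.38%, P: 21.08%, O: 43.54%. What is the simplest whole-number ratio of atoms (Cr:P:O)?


Assume 100 g of compound, divide each mass% by atomic mass to get moles, then normalize by the smallest to get a raw atom ratio.
Moles per 100 g: Cr: 35.38/51.996 = 0.6804, P: 21.08/30.974 = 0.6806, O: 43.54/15.999 = 2.7214
Raw ratio (divide by min = 0.6804): Cr: 1.0, P: 1.0, O: 4.0
Multiply by 1 to clear fractions: Cr: 1.0 ~= 1, P: 1.0 ~= 1, O: 4.0 ~= 4
Reduce by GCD to get the simplest whole-number ratio:

1:1:4


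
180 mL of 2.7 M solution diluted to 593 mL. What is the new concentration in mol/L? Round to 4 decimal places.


Dilution: M1*V1 = M2*V2, solve for M2.
M2 = M1*V1 / V2
M2 = 2.7 * 180 / 593
M2 = 486.0 / 593
M2 = 0.81956155 mol/L, rounded to 4 dp:

0.8196 mol/L


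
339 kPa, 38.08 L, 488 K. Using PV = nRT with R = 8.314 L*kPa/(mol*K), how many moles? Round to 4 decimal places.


PV = nRT, solve for n = PV / (RT).
PV = 339 * 38.08 = 12909.12
RT = 8.314 * 488 = 4057.232
n = 12909.12 / 4057.232
n = 3.18175544 mol, rounded to 4 dp:

3.1818 mol


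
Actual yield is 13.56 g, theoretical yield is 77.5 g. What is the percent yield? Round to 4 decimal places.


% yield = 100 * actual / theoretical
% yield = 100 * 13.56 / 77.5
% yield = 17.49677419 %, rounded to 4 dp:

17.4968 %


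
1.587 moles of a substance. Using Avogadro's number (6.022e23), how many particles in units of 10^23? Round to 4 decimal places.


N = n * NA, then divide by 1e23 for the requested units.
N / 1e23 = n * 6.022
N / 1e23 = 1.587 * 6.022
N / 1e23 = 9.556914, rounded to 4 dp:

9.5569


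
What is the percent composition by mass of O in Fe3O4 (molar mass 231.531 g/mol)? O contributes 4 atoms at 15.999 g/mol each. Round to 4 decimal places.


pct = 100 * (n_elem * M_elem) / M_total
mass_contribution = 4 * 15.999 = 63.996 g/mol
pct = 100 * 63.996 / 231.531
pct = 27.64035917 %, rounded to 4 dp:

27.6404 %


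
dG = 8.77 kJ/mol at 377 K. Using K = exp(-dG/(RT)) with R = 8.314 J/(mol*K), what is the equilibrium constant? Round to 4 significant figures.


dG is in kJ/mol; multiply by 1000 to match R in J/(mol*K).
RT = 8.314 * 377 = 3134.378 J/mol
exponent = -dG*1000 / (RT) = -(8.77*1000) / 3134.378 = -2.7980033
K = exp(-2.7980033)
K = 0.060931603, rounded to 4 significant figures:

0.06093


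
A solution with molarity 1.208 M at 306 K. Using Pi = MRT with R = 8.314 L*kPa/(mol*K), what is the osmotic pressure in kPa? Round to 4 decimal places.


Osmotic pressure (van't Hoff): Pi = M*R*T.
RT = 8.314 * 306 = 2544.084
Pi = 1.208 * 2544.084
Pi = 3073.253472 kPa, rounded to 4 dp:

3073.2535 kPa


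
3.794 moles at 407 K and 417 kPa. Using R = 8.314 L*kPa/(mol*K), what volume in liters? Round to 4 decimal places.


PV = nRT, solve for V = nRT / P.
nRT = 3.794 * 8.314 * 407 = 12838.1296
V = 12838.1296 / 417
V = 30.78688153 L, rounded to 4 dp:

30.7869 L


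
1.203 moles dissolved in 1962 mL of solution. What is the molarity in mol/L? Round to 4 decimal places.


Convert volume to liters: V_L = V_mL / 1000.
V_L = 1962 / 1000 = 1.962 L
M = n / V_L = 1.203 / 1.962
M = 0.61314985 mol/L, rounded to 4 dp:

0.6131 mol/L


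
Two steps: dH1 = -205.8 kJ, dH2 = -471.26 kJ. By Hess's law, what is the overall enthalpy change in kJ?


Hess's law: enthalpy is a state function, so add the step enthalpies.
dH_total = dH1 + dH2 = -205.8 + (-471.26)
dH_total = -677.06 kJ:

-677.06 kJ


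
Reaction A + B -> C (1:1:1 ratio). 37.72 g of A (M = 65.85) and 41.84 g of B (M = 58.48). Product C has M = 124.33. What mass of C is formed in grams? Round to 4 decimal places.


Find moles of each reactant; the smaller value is the limiting reagent in a 1:1:1 reaction, so moles_C equals moles of the limiter.
n_A = mass_A / M_A = 37.72 / 65.85 = 0.572817 mol
n_B = mass_B / M_B = 41.84 / 58.48 = 0.715458 mol
Limiting reagent: A (smaller), n_limiting = 0.572817 mol
mass_C = n_limiting * M_C = 0.572817 * 124.33
mass_C = 71.21833761 g, rounded to 4 dp:

71.2183 g


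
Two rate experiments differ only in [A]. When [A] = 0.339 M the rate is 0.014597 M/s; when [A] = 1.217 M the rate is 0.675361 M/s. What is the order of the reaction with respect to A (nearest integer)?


Rate is proportional to [A]^n, so rate2/rate1 = ([A]2/[A]1)^n. Take logs to solve for n.
rate2/rate1 = 0.675361 / 0.014597 = 46.2671
[A]2/[A]1 = 1.217 / 0.339 = 3.59
n = ln(46.2671) / ln(3.59) = 3.0
Nearest integer order:

3


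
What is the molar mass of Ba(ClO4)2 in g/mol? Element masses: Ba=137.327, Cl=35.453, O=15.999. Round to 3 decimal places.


M = sum(count * atomic_mass) over atoms.
M = 1*137.327 + 2*35.453 + 8*15.999
M = 137.327 + 70.906 + 127.992
M = 336.225 g/mol, rounded to 3 dp:

336.225 g/mol


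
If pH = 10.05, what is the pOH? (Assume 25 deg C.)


At 25 deg C, pH + pOH = 14.
pOH = 14 - pH = 14 - 10.05
pOH = 3.95:

3.95


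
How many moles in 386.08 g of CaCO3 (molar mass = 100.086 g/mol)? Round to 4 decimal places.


n = mass / M
n = 386.08 / 100.086
n = 3.85748256 mol, rounded to 4 dp:

3.8575 mol


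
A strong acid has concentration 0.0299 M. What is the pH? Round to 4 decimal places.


A strong acid dissociates completely, so [H+] equals the given concentration.
pH = -log10([H+]) = -log10(0.0299)
pH = 1.52432881, rounded to 4 dp:

1.5243


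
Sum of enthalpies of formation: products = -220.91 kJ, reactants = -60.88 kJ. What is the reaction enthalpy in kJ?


dH_rxn = sum(dH_f products) - sum(dH_f reactants)
dH_rxn = -220.91 - (-60.88)
dH_rxn = -160.03 kJ:

-160.03 kJ


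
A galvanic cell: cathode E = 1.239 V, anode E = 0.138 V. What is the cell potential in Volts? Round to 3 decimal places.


Standard cell potential: E_cell = E_cathode - E_anode.
E_cell = 1.239 - (0.138)
E_cell = 1.101 V, rounded to 3 dp:

1.101 V


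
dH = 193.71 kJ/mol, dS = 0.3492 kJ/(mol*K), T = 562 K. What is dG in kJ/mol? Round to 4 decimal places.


Gibbs: dG = dH - T*dS (consistent units, dS already in kJ/(mol*K)).
T*dS = 562 * 0.3492 = 196.2504
dG = 193.71 - (196.2504)
dG = -2.5404 kJ/mol, rounded to 4 dp:

-2.5404 kJ/mol


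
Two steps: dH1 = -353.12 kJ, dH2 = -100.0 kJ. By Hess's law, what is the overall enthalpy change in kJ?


Hess's law: enthalpy is a state function, so add the step enthalpies.
dH_total = dH1 + dH2 = -353.12 + (-100.0)
dH_total = -453.12 kJ:

-453.12 kJ


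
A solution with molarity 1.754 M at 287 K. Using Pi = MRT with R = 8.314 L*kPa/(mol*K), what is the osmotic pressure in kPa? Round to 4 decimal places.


Osmotic pressure (van't Hoff): Pi = M*R*T.
RT = 8.314 * 287 = 2386.118
Pi = 1.754 * 2386.118
Pi = 4185.250972 kPa, rounded to 4 dp:

4185.2510 kPa


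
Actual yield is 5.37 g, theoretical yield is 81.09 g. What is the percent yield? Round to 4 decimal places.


% yield = 100 * actual / theoretical
% yield = 100 * 5.37 / 81.09
% yield = 6.62227155 %, rounded to 4 dp:

6.6223 %


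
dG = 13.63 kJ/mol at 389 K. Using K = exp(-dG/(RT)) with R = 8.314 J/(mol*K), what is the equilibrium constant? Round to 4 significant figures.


dG is in kJ/mol; multiply by 1000 to match R in J/(mol*K).
RT = 8.314 * 389 = 3234.146 J/mol
exponent = -dG*1000 / (RT) = -(13.63*1000) / 3234.146 = -4.21440467
K = exp(-4.21440467)
K = 0.014781119, rounded to 4 significant figures:

0.01478


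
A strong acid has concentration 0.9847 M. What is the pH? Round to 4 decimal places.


A strong acid dissociates completely, so [H+] equals the given concentration.
pH = -log10([H+]) = -log10(0.9847)
pH = 0.00669606, rounded to 4 dp:

0.0067


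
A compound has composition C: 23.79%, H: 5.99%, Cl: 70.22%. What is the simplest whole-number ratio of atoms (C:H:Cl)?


Assume 100 g of compound, divide each mass% by atomic mass to get moles, then normalize by the smallest to get a raw atom ratio.
Moles per 100 g: C: 23.79/12.011 = 1.9807, H: 5.99/1.008 = 5.9425, Cl: 70.22/35.453 = 1.9807
Raw ratio (divide by min = 1.9807): C: 1.0, H: 3.0, Cl: 1.0
Multiply by 1 to clear fractions: C: 1.0 ~= 1, H: 3.0 ~= 3, Cl: 1.0 ~= 1
Reduce by GCD to get the simplest whole-number ratio:

1:3:1


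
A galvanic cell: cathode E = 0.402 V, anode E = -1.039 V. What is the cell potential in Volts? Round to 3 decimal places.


Standard cell potential: E_cell = E_cathode - E_anode.
E_cell = 0.402 - (-1.039)
E_cell = 1.441 V, rounded to 3 dp:

1.441 V


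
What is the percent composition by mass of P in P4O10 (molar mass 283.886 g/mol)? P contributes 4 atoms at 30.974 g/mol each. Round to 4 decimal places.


pct = 100 * (n_elem * M_elem) / M_total
mass_contribution = 4 * 30.974 = 123.896 g/mol
pct = 100 * 123.896 / 283.886
pct = 43.64287073 %, rounded to 4 dp:

43.6429 %


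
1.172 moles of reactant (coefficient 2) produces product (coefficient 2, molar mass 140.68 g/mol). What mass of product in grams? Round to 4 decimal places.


Use the coefficient ratio to convert reactant moles to product moles, then multiply by the product's molar mass.
moles_P = moles_R * (coeff_P / coeff_R) = 1.172 * (2/2) = 1.172
mass_P = moles_P * M_P = 1.172 * 140.68
mass_P = 164.87696 g, rounded to 4 dp:

164.8770 g


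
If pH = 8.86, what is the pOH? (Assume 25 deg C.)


At 25 deg C, pH + pOH = 14.
pOH = 14 - pH = 14 - 8.86
pOH = 5.14:

5.14


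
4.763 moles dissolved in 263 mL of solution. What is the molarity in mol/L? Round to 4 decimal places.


Convert volume to liters: V_L = V_mL / 1000.
V_L = 263 / 1000 = 0.263 L
M = n / V_L = 4.763 / 0.263
M = 18.11026616 mol/L, rounded to 4 dp:

18.1103 mol/L


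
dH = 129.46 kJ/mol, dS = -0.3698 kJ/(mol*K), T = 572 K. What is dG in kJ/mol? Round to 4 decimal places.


Gibbs: dG = dH - T*dS (consistent units, dS already in kJ/(mol*K)).
T*dS = 572 * -0.3698 = -211.5256
dG = 129.46 - (-211.5256)
dG = 340.9856 kJ/mol, rounded to 4 dp:

340.9856 kJ/mol
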